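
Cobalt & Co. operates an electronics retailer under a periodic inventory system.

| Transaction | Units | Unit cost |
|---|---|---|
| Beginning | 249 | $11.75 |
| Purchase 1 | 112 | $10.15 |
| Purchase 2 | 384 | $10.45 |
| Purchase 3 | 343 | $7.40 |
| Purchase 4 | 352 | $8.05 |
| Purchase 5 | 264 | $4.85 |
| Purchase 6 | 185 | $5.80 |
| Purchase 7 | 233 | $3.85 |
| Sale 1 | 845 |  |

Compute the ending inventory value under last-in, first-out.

Sale 1 (845) [LIFO — newest first]: 233 @ $3.85 + 185 @ $5.80 + 264 @ $4.85 + 163 @ $8.05 = $4,562.60
Ending inventory: 249 @ $11.75 + 112 @ $10.15 + 384 @ $10.45 + 343 @ $7.40 + 189 @ $8.05 = $12,135.00

Ending inventory = $12,135.00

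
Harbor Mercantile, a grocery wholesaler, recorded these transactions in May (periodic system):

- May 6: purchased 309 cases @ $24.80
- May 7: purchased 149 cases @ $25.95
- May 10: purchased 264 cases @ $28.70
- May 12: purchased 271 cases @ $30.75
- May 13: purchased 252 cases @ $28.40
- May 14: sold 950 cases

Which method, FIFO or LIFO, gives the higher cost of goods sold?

LIFO

FIFO COGS: 309 @ $24.80 + 149 @ $25.95 + 264 @ $28.70 + 228 @ $30.75 = $26,117.55
LIFO COGS: 252 @ $28.40 + 271 @ $30.75 + 264 @ $28.70 + 149 @ $25.95 + 14 @ $24.80 = $27,280.60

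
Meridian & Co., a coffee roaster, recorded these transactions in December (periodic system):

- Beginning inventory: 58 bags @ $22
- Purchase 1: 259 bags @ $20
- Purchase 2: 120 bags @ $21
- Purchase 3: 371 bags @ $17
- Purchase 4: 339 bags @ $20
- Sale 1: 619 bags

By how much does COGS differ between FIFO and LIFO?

FIFO COGS: 58 @ $22 + 259 @ $20 + 120 @ $21 + 182 @ $17 = $12,070
LIFO COGS: 339 @ $20 + 280 @ $17 = $11,540
Difference = |$12,070 − $11,540| = $530

$530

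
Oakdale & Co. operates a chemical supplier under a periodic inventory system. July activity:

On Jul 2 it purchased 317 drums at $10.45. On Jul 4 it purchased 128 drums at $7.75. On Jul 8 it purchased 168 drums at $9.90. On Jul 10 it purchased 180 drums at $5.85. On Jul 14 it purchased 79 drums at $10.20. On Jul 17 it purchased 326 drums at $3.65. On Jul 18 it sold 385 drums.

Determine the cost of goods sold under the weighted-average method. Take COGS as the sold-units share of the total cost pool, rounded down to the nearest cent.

Jul 18, sell 385: 385/1198 × $9,016.55 → $2,897.63
Ending inventory (cost pool remaining) = $6,118.92
Check: goods available $9,016.55 = COGS $2,897.63 + ending $6,118.92

COGS = $2,897.63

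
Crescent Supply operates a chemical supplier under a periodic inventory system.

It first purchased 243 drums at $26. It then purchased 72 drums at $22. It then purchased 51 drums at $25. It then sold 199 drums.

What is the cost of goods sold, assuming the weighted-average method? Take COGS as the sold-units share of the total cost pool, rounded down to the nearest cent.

Sale 1, sell 199: 199/366 × $9,177.00 → $4,989.68
Ending inventory (cost pool remaining) = $4,187.32
Check: goods available $9,177.00 = COGS $4,989.68 + ending $4,187.32

COGS = $4,989.68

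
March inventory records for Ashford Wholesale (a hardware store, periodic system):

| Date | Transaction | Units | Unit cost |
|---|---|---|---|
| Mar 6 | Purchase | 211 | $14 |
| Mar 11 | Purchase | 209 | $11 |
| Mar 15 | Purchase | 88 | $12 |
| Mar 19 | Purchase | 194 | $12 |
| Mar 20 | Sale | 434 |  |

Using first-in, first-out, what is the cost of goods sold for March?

COGS = $5,421

Mar 20, 434 sold [FIFO — oldest first]: 211 @ $14 + 209 @ $11 + 14 @ $12 = $5,421
Ending inventory: 74 @ $12 + 194 @ $12 = $3,216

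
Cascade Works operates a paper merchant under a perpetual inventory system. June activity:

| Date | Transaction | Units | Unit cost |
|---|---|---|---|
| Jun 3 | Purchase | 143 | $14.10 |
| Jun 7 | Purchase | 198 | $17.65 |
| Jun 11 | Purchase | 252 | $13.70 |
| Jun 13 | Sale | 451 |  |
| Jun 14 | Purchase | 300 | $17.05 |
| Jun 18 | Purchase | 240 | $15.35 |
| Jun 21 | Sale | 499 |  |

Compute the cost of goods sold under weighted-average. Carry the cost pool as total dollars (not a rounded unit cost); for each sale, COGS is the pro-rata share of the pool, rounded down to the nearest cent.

COGS = $14,825.44

After Jun 3: 143 on hand, pool $2,016.30 (≈ $14.1000 each)
After Jun 7: 341 on hand, pool $5,511.00 (≈ $16.1613 each)
After Jun 11: 593 on hand, pool $8,963.40 (≈ $15.1153 each)
Jun 13, sell 451: 451/593 × $8,963.40 → $6,817.02
After Jun 14: 442 on hand, pool $7,261.38 (≈ $16.4285 each)
After Jun 18: 682 on hand, pool $10,945.38 (≈ $16.0489 each)
Jun 21, sell 499: 499/682 × $10,945.38 → $8,008.42
Total COGS = $6,817.02 + $8,008.42 = $14,825.44
Ending inventory (cost pool remaining) = $2,936.96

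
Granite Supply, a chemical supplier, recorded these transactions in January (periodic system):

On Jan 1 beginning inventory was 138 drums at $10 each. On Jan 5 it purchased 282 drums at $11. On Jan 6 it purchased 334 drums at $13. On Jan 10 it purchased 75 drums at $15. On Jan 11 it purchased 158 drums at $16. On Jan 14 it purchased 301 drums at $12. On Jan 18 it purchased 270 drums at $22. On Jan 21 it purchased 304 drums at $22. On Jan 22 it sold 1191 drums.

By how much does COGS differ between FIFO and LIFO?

$6,047

FIFO COGS: 138 @ $10 + 282 @ $11 + 334 @ $13 + 75 @ $15 + 158 @ $16 + 204 @ $12 = $14,925
LIFO COGS: 304 @ $22 + 270 @ $22 + 301 @ $12 + 158 @ $16 + 75 @ $15 + 83 @ $13 = $20,972
Difference = |$14,925 − $20,972| = $6,047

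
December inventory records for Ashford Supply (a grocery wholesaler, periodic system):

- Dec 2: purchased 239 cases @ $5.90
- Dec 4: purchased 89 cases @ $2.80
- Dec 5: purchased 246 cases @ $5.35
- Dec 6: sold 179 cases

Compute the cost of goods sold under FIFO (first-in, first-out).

Dec 6, 179 sold [FIFO — oldest first]: 179 @ $5.90 = $1,056.10
Ending inventory: 60 @ $5.90 + 89 @ $2.80 + 246 @ $5.35 = $1,919.30
Check: goods available $2,975.40 = COGS $1,056.10 + ending $1,919.30

COGS = $1,056.10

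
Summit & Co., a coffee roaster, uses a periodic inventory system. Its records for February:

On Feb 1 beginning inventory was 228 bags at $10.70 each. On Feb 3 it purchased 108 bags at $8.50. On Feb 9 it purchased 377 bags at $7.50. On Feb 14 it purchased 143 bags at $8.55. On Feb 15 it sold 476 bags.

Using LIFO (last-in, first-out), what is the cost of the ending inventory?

Ending inventory = $3,687.60

Feb 15, 476 sold [LIFO — newest first]: 143 @ $8.55 + 333 @ $7.50 = $3,720.15
Ending inventory: 228 @ $10.70 + 108 @ $8.50 + 44 @ $7.50 = $3,687.60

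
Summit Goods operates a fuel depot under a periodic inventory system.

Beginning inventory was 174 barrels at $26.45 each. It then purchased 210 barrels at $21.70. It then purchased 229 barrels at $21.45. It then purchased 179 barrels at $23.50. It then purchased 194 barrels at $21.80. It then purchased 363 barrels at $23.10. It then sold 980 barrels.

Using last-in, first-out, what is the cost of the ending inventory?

Sale 1 (980) [LIFO — newest first]: 363 @ $23.10 + 194 @ $21.80 + 179 @ $23.50 + 229 @ $21.45 + 15 @ $21.70 = $22,058.55
Ending inventory: 174 @ $26.45 + 195 @ $21.70 = $8,833.80

Ending inventory = $8,833.80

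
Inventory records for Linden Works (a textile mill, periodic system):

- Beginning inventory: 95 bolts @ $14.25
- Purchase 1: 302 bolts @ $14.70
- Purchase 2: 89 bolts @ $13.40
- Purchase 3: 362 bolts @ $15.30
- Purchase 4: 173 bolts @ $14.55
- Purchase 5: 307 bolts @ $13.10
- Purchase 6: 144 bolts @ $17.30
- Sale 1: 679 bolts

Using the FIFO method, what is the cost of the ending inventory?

Sale 1 (679) [FIFO — oldest first]: 95 @ $14.25 + 302 @ $14.70 + 89 @ $13.40 + 193 @ $15.30 = $9,938.65
Ending inventory: 169 @ $15.30 + 173 @ $14.55 + 307 @ $13.10 + 144 @ $17.30 = $11,615.75
Check: goods available $21,554.40 = COGS $9,938.65 + ending $11,615.75

Ending inventory = $11,615.75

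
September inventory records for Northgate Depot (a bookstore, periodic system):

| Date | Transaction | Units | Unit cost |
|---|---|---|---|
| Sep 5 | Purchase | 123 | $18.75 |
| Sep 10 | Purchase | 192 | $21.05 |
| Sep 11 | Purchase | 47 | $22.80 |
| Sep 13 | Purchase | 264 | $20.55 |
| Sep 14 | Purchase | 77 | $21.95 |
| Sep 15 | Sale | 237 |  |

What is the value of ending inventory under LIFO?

Ending inventory = $9,556.65

Sep 15, 237 sold [LIFO — newest first]: 77 @ $21.95 + 160 @ $20.55 = $4,978.15
Ending inventory: 123 @ $18.75 + 192 @ $21.05 + 47 @ $22.80 + 104 @ $20.55 = $9,556.65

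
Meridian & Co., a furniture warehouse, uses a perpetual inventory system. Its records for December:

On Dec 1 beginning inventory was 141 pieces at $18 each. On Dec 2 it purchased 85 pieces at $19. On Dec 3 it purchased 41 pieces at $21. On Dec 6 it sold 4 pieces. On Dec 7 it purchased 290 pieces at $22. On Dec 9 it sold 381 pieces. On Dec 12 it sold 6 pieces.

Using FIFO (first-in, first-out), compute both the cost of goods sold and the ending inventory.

COGS = $7,742; ending inventory = $3,652

Dec 6, 4 sold [FIFO — oldest first]: 4 @ $18 = $72
Dec 9, 381 sold [FIFO — oldest first]: 137 @ $18 + 85 @ $19 + 41 @ $21 + 118 @ $22 = $7,538
Dec 12, 6 sold [FIFO — oldest first]: 6 @ $22 = $132
Total COGS = $72 + $7,538 + $132 = $7,742
Ending inventory: 166 @ $22 = $3,652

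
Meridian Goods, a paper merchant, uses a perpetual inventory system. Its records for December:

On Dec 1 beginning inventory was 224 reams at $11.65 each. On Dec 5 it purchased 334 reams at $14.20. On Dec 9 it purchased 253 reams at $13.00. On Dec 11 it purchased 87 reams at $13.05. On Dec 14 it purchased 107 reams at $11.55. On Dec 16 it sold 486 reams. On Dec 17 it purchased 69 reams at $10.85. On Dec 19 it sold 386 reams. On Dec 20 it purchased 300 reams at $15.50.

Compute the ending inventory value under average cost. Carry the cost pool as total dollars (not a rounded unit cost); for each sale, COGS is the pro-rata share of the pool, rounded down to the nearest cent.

Ending inventory = $7,215.75

After Dec 1: 224 on hand, pool $2,609.60 (≈ $11.6500 each)
After Dec 5: 558 on hand, pool $7,352.40 (≈ $13.1763 each)
After Dec 9: 811 on hand, pool $10,641.40 (≈ $13.1213 each)
After Dec 11: 898 on hand, pool $11,776.75 (≈ $13.1144 each)
After Dec 14: 1005 on hand, pool $13,012.60 (≈ $12.9479 each)
Dec 16, sell 486: 486/1005 × $13,012.60 → $6,292.66
After Dec 17: 588 on hand, pool $7,468.59 (≈ $12.7017 each)
Dec 19, sell 386: 386/588 × $7,468.59 → $4,902.84
After Dec 20: 502 on hand, pool $7,215.75 (≈ $14.3740 each)
Total COGS = $6,292.66 + $4,902.84 = $11,195.50
Ending inventory (cost pool remaining) = $7,215.75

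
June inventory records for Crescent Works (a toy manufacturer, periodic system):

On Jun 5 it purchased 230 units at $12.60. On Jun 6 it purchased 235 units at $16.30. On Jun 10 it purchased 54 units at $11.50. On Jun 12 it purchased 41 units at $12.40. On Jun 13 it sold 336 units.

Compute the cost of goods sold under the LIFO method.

COGS = $5,035.50

Jun 13, 336 sold [LIFO — newest first]: 41 @ $12.40 + 54 @ $11.50 + 235 @ $16.30 + 6 @ $12.60 = $5,035.50
Ending inventory: 224 @ $12.60 = $2,822.40
Check: goods available $7,857.90 = COGS $5,035.50 + ending $2,822.40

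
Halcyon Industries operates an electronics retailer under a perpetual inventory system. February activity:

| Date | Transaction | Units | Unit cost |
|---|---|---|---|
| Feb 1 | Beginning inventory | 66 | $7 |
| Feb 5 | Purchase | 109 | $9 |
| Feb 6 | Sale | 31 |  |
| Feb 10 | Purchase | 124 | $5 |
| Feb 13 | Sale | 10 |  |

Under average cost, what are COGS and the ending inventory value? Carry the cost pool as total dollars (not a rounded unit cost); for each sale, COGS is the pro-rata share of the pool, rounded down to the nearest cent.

After Feb 1: 66 on hand, pool $462.00 (≈ $7.0000 each)
After Feb 5: 175 on hand, pool $1,443.00 (≈ $8.2457 each)
Feb 6, sell 31: 31/175 × $1,443.00 → $255.61
After Feb 10: 268 on hand, pool $1,807.39 (≈ $6.7440 each)
Feb 13, sell 10: 10/268 × $1,807.39 → $67.43
Total COGS = $255.61 + $67.43 = $323.04
Ending inventory (cost pool remaining) = $1,739.96

COGS = $323.04; ending inventory = $1,739.96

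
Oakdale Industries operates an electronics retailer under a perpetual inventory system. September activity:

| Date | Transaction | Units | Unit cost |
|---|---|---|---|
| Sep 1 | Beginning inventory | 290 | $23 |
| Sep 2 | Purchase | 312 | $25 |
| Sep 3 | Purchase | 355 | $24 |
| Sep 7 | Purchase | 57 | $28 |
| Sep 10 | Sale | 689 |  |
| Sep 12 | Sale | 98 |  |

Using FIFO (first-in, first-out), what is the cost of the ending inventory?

Sep 10, 689 sold [FIFO — oldest first]: 290 @ $23 + 312 @ $25 + 87 @ $24 = $16,558
Sep 12, 98 sold [FIFO — oldest first]: 98 @ $24 = $2,352
Total COGS = $16,558 + $2,352 = $18,910
Ending inventory: 170 @ $24 + 57 @ $28 = $5,676

Ending inventory = $5,676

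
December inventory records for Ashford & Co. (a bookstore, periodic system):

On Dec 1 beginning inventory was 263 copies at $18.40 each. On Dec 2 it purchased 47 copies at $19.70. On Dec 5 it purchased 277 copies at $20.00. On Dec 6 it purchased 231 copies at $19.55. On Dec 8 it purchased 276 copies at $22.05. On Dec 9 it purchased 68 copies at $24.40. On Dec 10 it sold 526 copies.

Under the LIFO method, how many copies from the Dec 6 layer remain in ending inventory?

49

Dec 10, 526 sold [LIFO — newest first]: 68 @ $24.40 + 276 @ $22.05 + 182 @ $19.55 = $11,303.10
Ending inventory: 263 @ $18.40 + 47 @ $19.70 + 277 @ $20.00 + 49 @ $19.55 = $12,263.05
Check: goods available $23,566.15 = COGS $11,303.10 + ending $12,263.05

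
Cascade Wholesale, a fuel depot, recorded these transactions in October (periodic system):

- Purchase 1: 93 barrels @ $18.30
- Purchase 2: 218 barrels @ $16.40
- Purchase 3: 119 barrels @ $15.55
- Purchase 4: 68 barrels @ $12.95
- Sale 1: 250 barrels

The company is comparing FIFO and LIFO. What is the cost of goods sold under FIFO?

FIFO COGS: 93 @ $18.30 + 157 @ $16.40 = $4,276.70
LIFO COGS: 68 @ $12.95 + 119 @ $15.55 + 63 @ $16.40 = $3,764.25

COGS = $4,276.70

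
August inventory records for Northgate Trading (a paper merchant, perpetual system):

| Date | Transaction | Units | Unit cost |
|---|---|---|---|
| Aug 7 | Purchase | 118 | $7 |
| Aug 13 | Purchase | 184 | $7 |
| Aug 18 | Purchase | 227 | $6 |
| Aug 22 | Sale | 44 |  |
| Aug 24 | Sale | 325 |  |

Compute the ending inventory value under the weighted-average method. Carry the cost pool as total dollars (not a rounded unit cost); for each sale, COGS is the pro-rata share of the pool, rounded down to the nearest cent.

After Aug 7: 118 on hand, pool $826.00 (≈ $7.0000 each)
After Aug 13: 302 on hand, pool $2,114.00 (≈ $7.0000 each)
After Aug 18: 529 on hand, pool $3,476.00 (≈ $6.5709 each)
Aug 22, sell 44: 44/529 × $3,476.00 → $289.11
Aug 24, sell 325: 325/485 × $3,186.89 → $2,135.54
Total COGS = $289.11 + $2,135.54 = $2,424.65
Ending inventory (cost pool remaining) = $1,051.35

Ending inventory = $1,051.35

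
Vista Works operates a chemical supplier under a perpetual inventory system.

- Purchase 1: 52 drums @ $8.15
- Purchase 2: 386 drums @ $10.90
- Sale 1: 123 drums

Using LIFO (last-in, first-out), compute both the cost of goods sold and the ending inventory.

Sale 1 (123) [LIFO — newest first]: 123 @ $10.90 = $1,340.70
Ending inventory: 52 @ $8.15 + 263 @ $10.90 = $3,290.50

COGS = $1,340.70; ending inventory = $3,290.50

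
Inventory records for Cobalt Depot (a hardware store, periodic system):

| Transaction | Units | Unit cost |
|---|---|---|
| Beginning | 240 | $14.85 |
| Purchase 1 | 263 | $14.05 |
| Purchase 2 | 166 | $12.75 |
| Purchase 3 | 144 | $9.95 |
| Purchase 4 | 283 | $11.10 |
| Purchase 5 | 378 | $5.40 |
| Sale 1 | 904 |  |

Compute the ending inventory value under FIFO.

Ending inventory = $4,172.40

Sale 1 (904) [FIFO — oldest first]: 240 @ $14.85 + 263 @ $14.05 + 166 @ $12.75 + 144 @ $9.95 + 91 @ $11.10 = $11,818.55
Ending inventory: 192 @ $11.10 + 378 @ $5.40 = $4,172.40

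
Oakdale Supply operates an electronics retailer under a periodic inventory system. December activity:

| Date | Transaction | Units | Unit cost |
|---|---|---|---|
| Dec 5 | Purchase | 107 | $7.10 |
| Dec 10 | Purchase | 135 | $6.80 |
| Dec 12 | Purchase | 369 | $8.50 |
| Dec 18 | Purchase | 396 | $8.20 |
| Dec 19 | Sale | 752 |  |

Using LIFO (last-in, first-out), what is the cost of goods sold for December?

Dec 19, 752 sold [LIFO — newest first]: 396 @ $8.20 + 356 @ $8.50 = $6,273.20
Ending inventory: 107 @ $7.10 + 135 @ $6.80 + 13 @ $8.50 = $1,788.20
Check: goods available $8,061.40 = COGS $6,273.20 + ending $1,788.20

COGS = $6,273.20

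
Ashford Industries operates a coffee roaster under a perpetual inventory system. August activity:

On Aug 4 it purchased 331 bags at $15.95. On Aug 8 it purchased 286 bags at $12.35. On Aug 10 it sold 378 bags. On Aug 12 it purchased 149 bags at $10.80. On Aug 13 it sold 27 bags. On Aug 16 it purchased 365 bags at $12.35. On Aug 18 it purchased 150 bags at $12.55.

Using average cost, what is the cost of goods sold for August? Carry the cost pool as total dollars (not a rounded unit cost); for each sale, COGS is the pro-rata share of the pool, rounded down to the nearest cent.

COGS = $5,747.81

After Aug 4: 331 on hand, pool $5,279.45 (≈ $15.9500 each)
After Aug 8: 617 on hand, pool $8,811.55 (≈ $14.2813 each)
Aug 10, sell 378: 378/617 × $8,811.55 → $5,398.32
After Aug 12: 388 on hand, pool $5,022.43 (≈ $12.9444 each)
Aug 13, sell 27: 27/388 × $5,022.43 → $349.49
After Aug 16: 726 on hand, pool $9,180.69 (≈ $12.6456 each)
After Aug 18: 876 on hand, pool $11,063.19 (≈ $12.6292 each)
Total COGS = $5,398.32 + $349.49 = $5,747.81
Ending inventory (cost pool remaining) = $11,063.19
Check: goods available $16,811.00 = COGS $5,747.81 + ending $11,063.19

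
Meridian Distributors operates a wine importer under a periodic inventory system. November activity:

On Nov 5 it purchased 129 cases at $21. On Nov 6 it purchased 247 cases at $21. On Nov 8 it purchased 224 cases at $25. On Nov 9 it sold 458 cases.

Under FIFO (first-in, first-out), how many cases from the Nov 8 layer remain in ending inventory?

Nov 9, 458 sold [FIFO — oldest first]: 129 @ $21 + 247 @ $21 + 82 @ $25 = $9,946
Ending inventory: 142 @ $25 = $3,550

142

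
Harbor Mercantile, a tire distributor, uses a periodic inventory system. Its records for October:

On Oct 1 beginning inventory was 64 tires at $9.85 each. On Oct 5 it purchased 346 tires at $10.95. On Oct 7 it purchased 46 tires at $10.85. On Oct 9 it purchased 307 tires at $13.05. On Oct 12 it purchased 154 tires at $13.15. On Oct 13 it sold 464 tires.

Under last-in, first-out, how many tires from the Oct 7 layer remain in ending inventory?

43

Oct 13, 464 sold [LIFO — newest first]: 154 @ $13.15 + 307 @ $13.05 + 3 @ $10.85 = $6,064.00
Ending inventory: 64 @ $9.85 + 346 @ $10.95 + 43 @ $10.85 = $4,885.65
Check: goods available $10,949.65 = COGS $6,064.00 + ending $4,885.65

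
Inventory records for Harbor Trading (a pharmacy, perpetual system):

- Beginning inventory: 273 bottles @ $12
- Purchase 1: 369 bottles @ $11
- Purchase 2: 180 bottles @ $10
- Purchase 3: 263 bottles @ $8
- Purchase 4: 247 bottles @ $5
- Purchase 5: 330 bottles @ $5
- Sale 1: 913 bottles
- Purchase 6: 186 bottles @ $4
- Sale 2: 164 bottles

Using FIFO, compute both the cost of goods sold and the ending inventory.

Sale 1 (913) [FIFO — oldest first]: 273 @ $12 + 369 @ $11 + 180 @ $10 + 91 @ $8 = $9,863
Sale 2 (164) [FIFO — oldest first]: 164 @ $8 = $1,312
Total COGS = $9,863 + $1,312 = $11,175
Ending inventory: 8 @ $8 + 247 @ $5 + 330 @ $5 + 186 @ $4 = $3,693

COGS = $11,175; ending inventory = $3,693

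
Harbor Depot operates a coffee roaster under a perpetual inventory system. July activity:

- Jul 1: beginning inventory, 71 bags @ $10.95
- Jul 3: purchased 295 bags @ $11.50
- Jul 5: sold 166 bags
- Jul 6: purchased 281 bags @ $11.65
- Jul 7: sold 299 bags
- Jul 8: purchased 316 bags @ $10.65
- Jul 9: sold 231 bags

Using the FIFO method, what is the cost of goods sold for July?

COGS = $7,965.45

Jul 5, 166 sold [FIFO — oldest first]: 71 @ $10.95 + 95 @ $11.50 = $1,869.95
Jul 7, 299 sold [FIFO — oldest first]: 200 @ $11.50 + 99 @ $11.65 = $3,453.35
Jul 9, 231 sold [FIFO — oldest first]: 182 @ $11.65 + 49 @ $10.65 = $2,642.15
Total COGS = $1,869.95 + $3,453.35 + $2,642.15 = $7,965.45
Ending inventory: 267 @ $10.65 = $2,843.55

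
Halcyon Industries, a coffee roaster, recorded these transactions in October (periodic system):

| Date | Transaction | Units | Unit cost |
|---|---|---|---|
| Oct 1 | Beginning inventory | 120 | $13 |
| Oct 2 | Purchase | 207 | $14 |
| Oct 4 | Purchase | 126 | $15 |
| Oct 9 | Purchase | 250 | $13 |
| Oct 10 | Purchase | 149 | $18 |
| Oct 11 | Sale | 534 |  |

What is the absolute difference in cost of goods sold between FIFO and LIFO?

FIFO COGS: 120 @ $13 + 207 @ $14 + 126 @ $15 + 81 @ $13 = $7,401
LIFO COGS: 149 @ $18 + 250 @ $13 + 126 @ $15 + 9 @ $14 = $7,948
Difference = |$7,401 − $7,948| = $547

$547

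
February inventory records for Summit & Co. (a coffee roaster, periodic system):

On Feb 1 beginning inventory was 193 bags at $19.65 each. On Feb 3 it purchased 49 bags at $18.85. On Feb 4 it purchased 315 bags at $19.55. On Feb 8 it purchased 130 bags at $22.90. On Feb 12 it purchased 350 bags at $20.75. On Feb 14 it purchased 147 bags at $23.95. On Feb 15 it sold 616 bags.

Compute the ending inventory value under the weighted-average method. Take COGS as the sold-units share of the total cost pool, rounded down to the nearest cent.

Ending inventory = $11,817.91

Feb 15, sell 616: 616/1184 × $24,634.50 → $12,816.59
Ending inventory (cost pool remaining) = $11,817.91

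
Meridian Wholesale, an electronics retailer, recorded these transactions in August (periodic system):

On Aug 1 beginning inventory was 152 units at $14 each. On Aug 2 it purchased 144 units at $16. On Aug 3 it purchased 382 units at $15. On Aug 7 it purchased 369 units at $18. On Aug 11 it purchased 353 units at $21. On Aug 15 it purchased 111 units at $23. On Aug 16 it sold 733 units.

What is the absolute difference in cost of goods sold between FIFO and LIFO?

$3,656

FIFO COGS: 152 @ $14 + 144 @ $16 + 382 @ $15 + 55 @ $18 = $11,152
LIFO COGS: 111 @ $23 + 353 @ $21 + 269 @ $18 = $14,808
Difference = |$11,152 − $14,808| = $3,656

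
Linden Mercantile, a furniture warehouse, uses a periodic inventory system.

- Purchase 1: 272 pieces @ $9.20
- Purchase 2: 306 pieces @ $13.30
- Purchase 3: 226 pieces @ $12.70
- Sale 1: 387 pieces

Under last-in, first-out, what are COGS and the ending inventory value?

COGS = $5,011.50; ending inventory = $4,430.90

Sale 1 (387) [LIFO — newest first]: 226 @ $12.70 + 161 @ $13.30 = $5,011.50
Ending inventory: 272 @ $9.20 + 145 @ $13.30 = $4,430.90
Check: goods available $9,442.40 = COGS $5,011.50 + ending $4,430.90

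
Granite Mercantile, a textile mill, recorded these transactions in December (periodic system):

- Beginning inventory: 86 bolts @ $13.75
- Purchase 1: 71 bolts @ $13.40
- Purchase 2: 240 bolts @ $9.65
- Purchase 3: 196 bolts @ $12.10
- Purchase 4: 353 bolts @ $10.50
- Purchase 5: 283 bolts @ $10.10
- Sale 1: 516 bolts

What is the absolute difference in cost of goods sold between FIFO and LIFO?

$585.00

FIFO COGS: 86 @ $13.75 + 71 @ $13.40 + 240 @ $9.65 + 119 @ $12.10 = $5,889.80
LIFO COGS: 283 @ $10.10 + 233 @ $10.50 = $5,304.80
Difference = |$5,889.80 − $5,304.80| = $585.00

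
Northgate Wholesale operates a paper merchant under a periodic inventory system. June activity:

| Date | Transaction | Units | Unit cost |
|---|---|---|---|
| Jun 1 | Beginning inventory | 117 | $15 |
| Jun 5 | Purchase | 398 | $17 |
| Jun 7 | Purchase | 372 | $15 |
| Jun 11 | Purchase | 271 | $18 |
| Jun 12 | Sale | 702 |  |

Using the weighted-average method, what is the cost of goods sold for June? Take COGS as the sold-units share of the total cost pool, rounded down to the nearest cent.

Jun 12, sell 702: 702/1158 × $18,979.00 → $11,505.40
Ending inventory (cost pool remaining) = $7,473.60
Check: goods available $18,979.00 = COGS $11,505.40 + ending $7,473.60

COGS = $11,505.40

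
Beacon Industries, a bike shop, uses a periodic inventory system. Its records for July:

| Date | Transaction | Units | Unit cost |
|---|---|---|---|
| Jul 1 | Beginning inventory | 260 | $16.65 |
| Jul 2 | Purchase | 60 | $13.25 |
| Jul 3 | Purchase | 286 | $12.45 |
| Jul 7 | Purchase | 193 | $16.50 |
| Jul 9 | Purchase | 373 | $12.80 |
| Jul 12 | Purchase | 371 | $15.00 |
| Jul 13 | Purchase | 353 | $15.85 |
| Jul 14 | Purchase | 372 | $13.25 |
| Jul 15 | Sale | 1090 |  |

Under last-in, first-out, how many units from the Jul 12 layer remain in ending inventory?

6

Jul 15, 1090 sold [LIFO — newest first]: 372 @ $13.25 + 353 @ $15.85 + 365 @ $15.00 = $15,999.05
Ending inventory: 260 @ $16.65 + 60 @ $13.25 + 286 @ $12.45 + 193 @ $16.50 + 373 @ $12.80 + 6 @ $15.00 = $16,733.60
Check: goods available $32,732.65 = COGS $15,999.05 + ending $16,733.60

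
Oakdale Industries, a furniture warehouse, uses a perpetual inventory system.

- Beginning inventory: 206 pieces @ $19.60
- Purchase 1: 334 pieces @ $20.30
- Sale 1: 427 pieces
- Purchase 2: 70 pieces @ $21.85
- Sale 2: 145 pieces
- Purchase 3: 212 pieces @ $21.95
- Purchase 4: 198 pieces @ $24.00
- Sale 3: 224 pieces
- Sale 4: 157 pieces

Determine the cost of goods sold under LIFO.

Sale 1 (427) [LIFO — newest first]: 334 @ $20.30 + 93 @ $19.60 = $8,603.00
Sale 2 (145) [LIFO — newest first]: 70 @ $21.85 + 75 @ $19.60 = $2,999.50
Sale 3 (224) [LIFO — newest first]: 198 @ $24.00 + 26 @ $21.95 = $5,322.70
Sale 4 (157) [LIFO — newest first]: 157 @ $21.95 = $3,446.15
Total COGS = $8,603.00 + $2,999.50 + $5,322.70 + $3,446.15 = $20,371.35
Ending inventory: 38 @ $19.60 + 29 @ $21.95 = $1,381.35

COGS = $20,371.35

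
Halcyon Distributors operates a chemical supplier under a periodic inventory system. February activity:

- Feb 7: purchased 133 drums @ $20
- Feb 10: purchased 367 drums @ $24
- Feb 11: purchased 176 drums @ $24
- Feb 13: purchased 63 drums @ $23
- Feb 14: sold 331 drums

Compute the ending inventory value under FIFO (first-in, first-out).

Ending inventory = $9,729

Feb 14, 331 sold [FIFO — oldest first]: 133 @ $20 + 198 @ $24 = $7,412
Ending inventory: 169 @ $24 + 176 @ $24 + 63 @ $23 = $9,729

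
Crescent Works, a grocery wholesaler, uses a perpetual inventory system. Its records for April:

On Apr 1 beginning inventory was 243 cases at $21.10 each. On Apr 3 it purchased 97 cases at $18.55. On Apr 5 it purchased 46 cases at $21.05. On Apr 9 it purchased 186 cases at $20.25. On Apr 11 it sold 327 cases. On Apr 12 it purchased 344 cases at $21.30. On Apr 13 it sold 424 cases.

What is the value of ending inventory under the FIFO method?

Ending inventory = $3,514.50

Apr 11, 327 sold [FIFO — oldest first]: 243 @ $21.10 + 84 @ $18.55 = $6,685.50
Apr 13, 424 sold [FIFO — oldest first]: 13 @ $18.55 + 46 @ $21.05 + 186 @ $20.25 + 179 @ $21.30 = $8,788.65
Total COGS = $6,685.50 + $8,788.65 = $15,474.15
Ending inventory: 165 @ $21.30 = $3,514.50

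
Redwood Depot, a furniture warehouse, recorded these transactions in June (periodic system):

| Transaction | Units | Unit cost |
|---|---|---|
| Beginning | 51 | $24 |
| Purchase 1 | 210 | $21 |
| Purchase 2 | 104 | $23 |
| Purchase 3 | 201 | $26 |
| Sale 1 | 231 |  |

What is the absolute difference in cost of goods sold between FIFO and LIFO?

$912

FIFO COGS: 51 @ $24 + 180 @ $21 = $5,004
LIFO COGS: 201 @ $26 + 30 @ $23 = $5,916
Difference = |$5,004 − $5,916| = $912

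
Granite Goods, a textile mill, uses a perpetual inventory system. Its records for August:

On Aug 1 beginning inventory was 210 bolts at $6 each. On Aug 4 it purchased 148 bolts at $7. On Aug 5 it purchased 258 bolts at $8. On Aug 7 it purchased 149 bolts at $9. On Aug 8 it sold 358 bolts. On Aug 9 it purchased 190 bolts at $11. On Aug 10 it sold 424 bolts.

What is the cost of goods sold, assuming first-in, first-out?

COGS = $5,888

Aug 8, 358 sold [FIFO — oldest first]: 210 @ $6 + 148 @ $7 = $2,296
Aug 10, 424 sold [FIFO — oldest first]: 258 @ $8 + 149 @ $9 + 17 @ $11 = $3,592
Total COGS = $2,296 + $3,592 = $5,888
Ending inventory: 173 @ $11 = $1,903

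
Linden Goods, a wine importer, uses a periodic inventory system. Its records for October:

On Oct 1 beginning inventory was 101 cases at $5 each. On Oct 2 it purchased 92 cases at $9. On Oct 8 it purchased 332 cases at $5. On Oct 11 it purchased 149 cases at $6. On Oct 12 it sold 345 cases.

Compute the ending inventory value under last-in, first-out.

Ending inventory = $2,013

Oct 12, 345 sold [LIFO — newest first]: 149 @ $6 + 196 @ $5 = $1,874
Ending inventory: 101 @ $5 + 92 @ $9 + 136 @ $5 = $2,013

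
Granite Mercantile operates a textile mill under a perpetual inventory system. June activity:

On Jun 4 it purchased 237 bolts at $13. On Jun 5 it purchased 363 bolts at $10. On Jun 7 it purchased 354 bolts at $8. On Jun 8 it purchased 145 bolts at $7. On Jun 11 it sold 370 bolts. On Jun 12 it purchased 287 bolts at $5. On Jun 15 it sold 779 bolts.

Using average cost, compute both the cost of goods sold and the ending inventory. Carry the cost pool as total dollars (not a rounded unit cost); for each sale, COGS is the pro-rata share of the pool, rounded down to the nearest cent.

After Jun 4: 237 on hand, pool $3,081.00 (≈ $13.0000 each)
After Jun 5: 600 on hand, pool $6,711.00 (≈ $11.1850 each)
After Jun 7: 954 on hand, pool $9,543.00 (≈ $10.0031 each)
After Jun 8: 1099 on hand, pool $10,558.00 (≈ $9.6069 each)
Jun 11, sell 370: 370/1099 × $10,558.00 → $3,554.55
After Jun 12: 1016 on hand, pool $8,438.45 (≈ $8.3056 each)
Jun 15, sell 779: 779/1016 × $8,438.45 → $6,470.03
Total COGS = $3,554.55 + $6,470.03 = $10,024.58
Ending inventory (cost pool remaining) = $1,968.42
Check: goods available $11,993.00 = COGS $10,024.58 + ending $1,968.42

COGS = $10,024.58; ending inventory = $1,968.42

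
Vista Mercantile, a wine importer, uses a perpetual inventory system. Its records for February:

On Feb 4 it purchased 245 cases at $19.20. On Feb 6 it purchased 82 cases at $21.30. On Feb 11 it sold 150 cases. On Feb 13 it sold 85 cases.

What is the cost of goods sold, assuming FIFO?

COGS = $4,512.00

Feb 11, 150 sold [FIFO — oldest first]: 150 @ $19.20 = $2,880.00
Feb 13, 85 sold [FIFO — oldest first]: 85 @ $19.20 = $1,632.00
Total COGS = $2,880.00 + $1,632.00 = $4,512.00
Ending inventory: 10 @ $19.20 + 82 @ $21.30 = $1,938.60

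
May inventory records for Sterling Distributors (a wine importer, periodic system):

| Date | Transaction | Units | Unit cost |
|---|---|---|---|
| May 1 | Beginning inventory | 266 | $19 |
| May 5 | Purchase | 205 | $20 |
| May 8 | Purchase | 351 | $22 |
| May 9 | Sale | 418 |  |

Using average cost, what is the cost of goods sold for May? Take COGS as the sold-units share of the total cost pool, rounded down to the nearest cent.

COGS = $8,581.71

May 9, sell 418: 418/822 × $16,876.00 → $8,581.71
Ending inventory (cost pool remaining) = $8,294.29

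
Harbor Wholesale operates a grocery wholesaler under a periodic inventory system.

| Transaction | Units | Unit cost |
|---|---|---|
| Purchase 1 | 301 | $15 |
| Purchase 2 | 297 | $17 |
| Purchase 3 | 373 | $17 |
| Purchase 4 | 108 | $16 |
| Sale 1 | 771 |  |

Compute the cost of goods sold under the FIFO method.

Sale 1 (771) [FIFO — oldest first]: 301 @ $15 + 297 @ $17 + 173 @ $17 = $12,505
Ending inventory: 200 @ $17 + 108 @ $16 = $5,128

COGS = $12,505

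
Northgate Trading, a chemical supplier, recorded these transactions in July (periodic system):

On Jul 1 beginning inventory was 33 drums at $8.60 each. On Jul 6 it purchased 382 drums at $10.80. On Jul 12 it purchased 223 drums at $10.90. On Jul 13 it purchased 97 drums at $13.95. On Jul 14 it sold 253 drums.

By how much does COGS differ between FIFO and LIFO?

FIFO COGS: 33 @ $8.60 + 220 @ $10.80 = $2,659.80
LIFO COGS: 97 @ $13.95 + 156 @ $10.90 = $3,053.55
Difference = |$2,659.80 − $3,053.55| = $393.75

$393.75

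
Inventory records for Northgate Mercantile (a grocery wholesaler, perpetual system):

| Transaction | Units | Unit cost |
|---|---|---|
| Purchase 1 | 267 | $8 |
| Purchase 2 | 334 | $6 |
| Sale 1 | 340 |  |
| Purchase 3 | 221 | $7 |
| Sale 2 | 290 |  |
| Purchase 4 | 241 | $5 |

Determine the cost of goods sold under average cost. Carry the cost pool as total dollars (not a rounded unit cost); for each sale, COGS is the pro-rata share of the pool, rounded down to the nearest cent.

After Purchase 1: 267 on hand, pool $2,136.00 (≈ $8.0000 each)
After Purchase 2: 601 on hand, pool $4,140.00 (≈ $6.8885 each)
Sale 1, sell 340: 340/601 × $4,140.00 → $2,342.09
After Purchase 3: 482 on hand, pool $3,344.91 (≈ $6.9396 each)
Sale 2, sell 290: 290/482 × $3,344.91 → $2,012.49
After Purchase 4: 433 on hand, pool $2,537.42 (≈ $5.8601 each)
Total COGS = $2,342.09 + $2,012.49 = $4,354.58
Ending inventory (cost pool remaining) = $2,537.42
Check: goods available $6,892.00 = COGS $4,354.58 + ending $2,537.42

COGS = $4,354.58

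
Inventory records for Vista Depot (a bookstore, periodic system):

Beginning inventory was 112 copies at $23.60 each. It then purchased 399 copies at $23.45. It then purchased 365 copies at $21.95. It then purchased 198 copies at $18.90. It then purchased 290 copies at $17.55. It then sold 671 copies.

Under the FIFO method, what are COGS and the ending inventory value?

Sale 1 (671) [FIFO — oldest first]: 112 @ $23.60 + 399 @ $23.45 + 160 @ $21.95 = $15,511.75
Ending inventory: 205 @ $21.95 + 198 @ $18.90 + 290 @ $17.55 = $13,331.45

COGS = $15,511.75; ending inventory = $13,331.45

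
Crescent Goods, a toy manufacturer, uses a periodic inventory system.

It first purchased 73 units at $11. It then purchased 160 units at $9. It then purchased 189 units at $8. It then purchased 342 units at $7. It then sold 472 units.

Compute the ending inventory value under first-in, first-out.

Sale 1 (472) [FIFO — oldest first]: 73 @ $11 + 160 @ $9 + 189 @ $8 + 50 @ $7 = $4,105
Ending inventory: 292 @ $7 = $2,044

Ending inventory = $2,044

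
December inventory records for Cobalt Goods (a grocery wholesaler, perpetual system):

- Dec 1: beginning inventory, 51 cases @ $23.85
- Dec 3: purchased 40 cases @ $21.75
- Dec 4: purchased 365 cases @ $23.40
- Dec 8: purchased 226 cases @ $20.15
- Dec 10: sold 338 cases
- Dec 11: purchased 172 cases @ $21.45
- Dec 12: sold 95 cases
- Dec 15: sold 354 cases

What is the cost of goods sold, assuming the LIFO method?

Dec 10, 338 sold [LIFO — newest first]: 226 @ $20.15 + 112 @ $23.40 = $7,174.70
Dec 12, 95 sold [LIFO — newest first]: 95 @ $21.45 = $2,037.75
Dec 15, 354 sold [LIFO — newest first]: 77 @ $21.45 + 253 @ $23.40 + 24 @ $21.75 = $8,093.85
Total COGS = $7,174.70 + $2,037.75 + $8,093.85 = $17,306.30
Ending inventory: 51 @ $23.85 + 16 @ $21.75 = $1,564.35

COGS = $17,306.30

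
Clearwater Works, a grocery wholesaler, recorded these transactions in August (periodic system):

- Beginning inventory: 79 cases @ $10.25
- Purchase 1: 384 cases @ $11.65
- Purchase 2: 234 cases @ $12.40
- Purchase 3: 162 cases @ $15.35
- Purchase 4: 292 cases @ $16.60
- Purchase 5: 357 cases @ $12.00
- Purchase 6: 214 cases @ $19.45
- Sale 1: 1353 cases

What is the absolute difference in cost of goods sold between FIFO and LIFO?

$1,834.05

FIFO COGS: 79 @ $10.25 + 384 @ $11.65 + 234 @ $12.40 + 162 @ $15.35 + 292 @ $16.60 + 202 @ $12.00 = $17,942.85
LIFO COGS: 214 @ $19.45 + 357 @ $12.00 + 292 @ $16.60 + 162 @ $15.35 + 234 @ $12.40 + 94 @ $11.65 = $19,776.90
Difference = |$17,942.85 − $19,776.90| = $1,834.05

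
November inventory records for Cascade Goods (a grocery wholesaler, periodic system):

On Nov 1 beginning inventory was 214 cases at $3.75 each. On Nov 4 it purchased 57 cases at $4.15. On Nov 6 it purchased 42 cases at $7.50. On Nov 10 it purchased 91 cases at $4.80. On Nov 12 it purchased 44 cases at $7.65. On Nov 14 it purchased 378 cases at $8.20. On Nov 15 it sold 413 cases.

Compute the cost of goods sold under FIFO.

COGS = $1,859.70

Nov 15, 413 sold [FIFO — oldest first]: 214 @ $3.75 + 57 @ $4.15 + 42 @ $7.50 + 91 @ $4.80 + 9 @ $7.65 = $1,859.70
Ending inventory: 35 @ $7.65 + 378 @ $8.20 = $3,367.35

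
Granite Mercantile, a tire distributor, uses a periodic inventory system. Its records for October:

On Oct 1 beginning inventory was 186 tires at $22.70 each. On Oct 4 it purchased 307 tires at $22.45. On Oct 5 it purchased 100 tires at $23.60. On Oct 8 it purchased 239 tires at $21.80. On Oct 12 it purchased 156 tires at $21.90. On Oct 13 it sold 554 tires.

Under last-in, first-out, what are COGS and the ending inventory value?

COGS = $12,311.15; ending inventory = $9,789.80

Oct 13, 554 sold [LIFO — newest first]: 156 @ $21.90 + 239 @ $21.80 + 100 @ $23.60 + 59 @ $22.45 = $12,311.15
Ending inventory: 186 @ $22.70 + 248 @ $22.45 = $9,789.80
Check: goods available $22,100.95 = COGS $12,311.15 + ending $9,789.80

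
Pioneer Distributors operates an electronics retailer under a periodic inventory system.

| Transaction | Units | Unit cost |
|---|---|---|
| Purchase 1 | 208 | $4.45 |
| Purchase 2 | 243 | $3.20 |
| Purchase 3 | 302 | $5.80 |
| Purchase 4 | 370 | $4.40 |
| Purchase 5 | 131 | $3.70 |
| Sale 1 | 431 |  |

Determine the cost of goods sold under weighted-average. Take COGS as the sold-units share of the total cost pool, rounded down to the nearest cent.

COGS = $1,913.55

Sale 1, sell 431: 431/1254 × $5,567.50 → $1,913.55
Ending inventory (cost pool remaining) = $3,653.95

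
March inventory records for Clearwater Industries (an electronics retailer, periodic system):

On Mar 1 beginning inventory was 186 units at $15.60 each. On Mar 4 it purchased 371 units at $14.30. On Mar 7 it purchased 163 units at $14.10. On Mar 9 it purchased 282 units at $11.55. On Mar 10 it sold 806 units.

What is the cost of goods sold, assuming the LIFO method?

COGS = $10,717.70

Mar 10, 806 sold [LIFO — newest first]: 282 @ $11.55 + 163 @ $14.10 + 361 @ $14.30 = $10,717.70
Ending inventory: 186 @ $15.60 + 10 @ $14.30 = $3,044.60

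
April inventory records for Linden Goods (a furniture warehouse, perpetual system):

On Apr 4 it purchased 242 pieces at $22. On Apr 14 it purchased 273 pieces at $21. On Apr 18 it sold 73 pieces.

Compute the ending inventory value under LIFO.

Apr 18, 73 sold [LIFO — newest first]: 73 @ $21 = $1,533
Ending inventory: 242 @ $22 + 200 @ $21 = $9,524
Check: goods available $11,057 = COGS $1,533 + ending $9,524

Ending inventory = $9,524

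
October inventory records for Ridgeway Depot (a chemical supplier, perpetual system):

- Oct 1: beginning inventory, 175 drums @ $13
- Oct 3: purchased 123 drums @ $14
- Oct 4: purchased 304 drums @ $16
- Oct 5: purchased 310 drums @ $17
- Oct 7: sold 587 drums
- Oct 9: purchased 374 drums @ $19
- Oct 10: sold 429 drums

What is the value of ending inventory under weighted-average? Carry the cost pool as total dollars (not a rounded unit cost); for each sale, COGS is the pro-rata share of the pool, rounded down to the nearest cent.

After Oct 1: 175 on hand, pool $2,275.00 (≈ $13.0000 each)
After Oct 3: 298 on hand, pool $3,997.00 (≈ $13.4128 each)
After Oct 4: 602 on hand, pool $8,861.00 (≈ $14.7193 each)
After Oct 5: 912 on hand, pool $14,131.00 (≈ $15.4945 each)
Oct 7, sell 587: 587/912 × $14,131.00 → $9,095.28
After Oct 9: 699 on hand, pool $12,141.72 (≈ $17.3701 each)
Oct 10, sell 429: 429/699 × $12,141.72 → $7,451.78
Total COGS = $9,095.28 + $7,451.78 = $16,547.06
Ending inventory (cost pool remaining) = $4,689.94
Check: goods available $21,237.00 = COGS $16,547.06 + ending $4,689.94

Ending inventory = $4,689.94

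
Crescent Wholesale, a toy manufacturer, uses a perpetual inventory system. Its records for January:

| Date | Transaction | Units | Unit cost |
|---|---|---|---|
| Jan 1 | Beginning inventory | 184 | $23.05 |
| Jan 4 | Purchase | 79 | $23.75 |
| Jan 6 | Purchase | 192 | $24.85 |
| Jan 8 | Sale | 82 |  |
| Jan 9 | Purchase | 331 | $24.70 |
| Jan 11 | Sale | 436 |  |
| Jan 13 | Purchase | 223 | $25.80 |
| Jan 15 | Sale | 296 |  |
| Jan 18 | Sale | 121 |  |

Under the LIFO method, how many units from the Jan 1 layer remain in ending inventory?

74

Jan 8, 82 sold [LIFO — newest first]: 82 @ $24.85 = $2,037.70
Jan 11, 436 sold [LIFO — newest first]: 331 @ $24.70 + 105 @ $24.85 = $10,784.95
Jan 15, 296 sold [LIFO — newest first]: 223 @ $25.80 + 5 @ $24.85 + 68 @ $23.75 = $7,492.65
Jan 18, 121 sold [LIFO — newest first]: 11 @ $23.75 + 110 @ $23.05 = $2,796.75
Total COGS = $2,037.70 + $10,784.95 + $7,492.65 + $2,796.75 = $23,112.05
Ending inventory: 74 @ $23.05 = $1,705.70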